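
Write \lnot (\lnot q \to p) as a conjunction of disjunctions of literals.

\lnot q \land \lnot p

\lnot (\lnot q \to p)
⇔ \lnot (\lnot \lnot q \lor p)
⇔ \lnot \lnot \lnot q \land \lnot p
⇔ \lnot q \land \lnot p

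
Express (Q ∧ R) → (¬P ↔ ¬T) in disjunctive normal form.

(Q ∧ R) → (¬P ↔ ¬T)
≡ ¬(Q ∧ R) ∨ (¬P ↔ ¬T)   — eliminate →
≡ ¬(Q ∧ R) ∨ ((¬P → ¬T) ∧ (¬T → ¬P))   — eliminate ↔
≡ ¬(Q ∧ R) ∨ ((¬¬P ∨ ¬T) ∧ (¬T → ¬P))   — eliminate →
≡ ¬(Q ∧ R) ∨ ((¬¬P ∨ ¬T) ∧ (¬¬T ∨ ¬P))   — eliminate →
≡ ¬Q ∨ ¬R ∨ ((¬¬P ∨ ¬T) ∧ (¬¬T ∨ ¬P))   — De Morgan
≡ ¬Q ∨ ¬R ∨ ((P ∨ ¬T) ∧ (¬¬T ∨ ¬P))   — double negation
≡ ¬Q ∨ ¬R ∨ ((P ∨ ¬T) ∧ (T ∨ ¬P))   — double negation
≡ ¬Q ∨ ¬R ∨ (P ∧ T) ∨ (P ∧ ¬P) ∨ (¬T ∧ T) ∨ (¬T ∧ ¬P)   — distribute ∧ over ∨
≡ ¬Q ∨ ¬R ∨ (P ∧ T) ∨ (¬T ∧ ¬P)   — simplify

¬Q ∨ ¬R ∨ (P ∧ T) ∨ (¬T ∧ ¬P)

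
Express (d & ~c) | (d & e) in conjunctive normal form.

(d & ~c) | (d & e)
≡ (d | d) & (d | e) & (~c | d) & (~c | e)   [distribute | over &]
≡ d & (~c | e)   [simplify]

d & (~c | e)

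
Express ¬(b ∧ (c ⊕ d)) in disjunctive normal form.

¬(b ∧ (c ⊕ d))
≡ ¬(b ∧ ((c ∧ ¬d) ∨ (¬c ∧ d)))   [expand ⊕]
≡ ¬b ∨ ¬((c ∧ ¬d) ∨ (¬c ∧ d))   [De Morgan]
≡ ¬b ∨ (¬(c ∧ ¬d) ∧ ¬(¬c ∧ d))   [De Morgan]
≡ ¬b ∨ ((¬c ∨ ¬¬d) ∧ ¬(¬c ∧ d))   [De Morgan]
≡ ¬b ∨ ((¬c ∨ d) ∧ ¬(¬c ∧ d))   [double negation]
≡ ¬b ∨ ((¬c ∨ d) ∧ (¬¬c ∨ ¬d))   [De Morgan]
≡ ¬b ∨ ((¬c ∨ d) ∧ (c ∨ ¬d))   [double negation]
≡ ¬b ∨ (¬c ∧ c) ∨ (¬c ∧ ¬d) ∨ (d ∧ c) ∨ (d ∧ ¬d)   [distribute ∧ over ∨]
≡ ¬b ∨ (¬c ∧ ¬d) ∨ (d ∧ c)   [simplify]

¬b ∨ (¬c ∧ ¬d) ∨ (d ∧ c)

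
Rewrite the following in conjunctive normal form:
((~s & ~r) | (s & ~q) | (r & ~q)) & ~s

((~s & ~r) | (s & ~q) | (r & ~q)) & ~s
≡ (~s | s | r) & (~s | s | ~q) & (~s | ~q | r) & (~s | ~q | ~q) & (~r | s | r) & (~r | s | ~q) & (~r | ~q | r) & (~r | ~q | ~q) & ~s   — distribute | over &
≡ (~r | ~q) & ~s   — simplify

(~r | ~q) & ~s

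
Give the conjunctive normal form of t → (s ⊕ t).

t → (s ⊕ t)
≡ ¬t ∨ (s ⊕ t)
≡ ¬t ∨ ((s ∨ t) ∧ ¬(s ∧ t))
≡ ¬t ∨ ((s ∨ t) ∧ (¬s ∨ ¬t))
≡ (¬t ∨ s ∨ t) ∧ (¬t ∨ ¬s ∨ ¬t)
≡ ¬t ∨ ¬s

¬t ∨ ¬s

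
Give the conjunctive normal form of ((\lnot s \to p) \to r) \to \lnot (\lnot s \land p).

((\lnot s \to p) \to r) \to \lnot (\lnot s \land p)
≡ \lnot ((\lnot s \to p) \to r) \lor \lnot (\lnot s \land p)   (eliminate \to)
≡ \lnot (\lnot (\lnot s \to p) \lor r) \lor \lnot (\lnot s \land p)   (eliminate \to)
≡ \lnot (\lnot (\lnot \lnot s \lor p) \lor r) \lor \lnot (\lnot s \land p)   (eliminate \to)
≡ (\lnot \lnot (\lnot \lnot s \lor p) \land \lnot r) \lor \lnot (\lnot s \land p)   (De Morgan)
≡ ((\lnot \lnot s \lor p) \land \lnot r) \lor \lnot (\lnot s \land p)   (double negation)
≡ ((s \lor p) \land \lnot r) \lor \lnot (\lnot s \land p)   (double negation)
≡ ((s \lor p) \land \lnot r) \lor \lnot \lnot s \lor \lnot p   (De Morgan)
≡ ((s \lor p) \land \lnot r) \lor s \lor \lnot p   (double negation)
≡ (s \lor p \lor s \lor \lnot p) \land (\lnot r \lor s \lor \lnot p)   (distribute \lor over \land)
≡ \lnot r \lor s \lor \lnot p   (simplify)

\lnot r \lor s \lor \lnot p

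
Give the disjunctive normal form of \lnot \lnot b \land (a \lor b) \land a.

\lnot \lnot b \land (a \lor b) \land a
≡ b \land (a \lor b) \land a   — double negation
≡ (b \land a \land a) \lor (b \land b \land a)   — distribute \land over \lor
≡ b \land a   — simplify

b \land a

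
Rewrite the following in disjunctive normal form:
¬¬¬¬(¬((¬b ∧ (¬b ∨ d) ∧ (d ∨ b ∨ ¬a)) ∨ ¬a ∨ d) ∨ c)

¬¬¬¬(¬((¬b ∧ (¬b ∨ d) ∧ (d ∨ b ∨ ¬a)) ∨ ¬a ∨ d) ∨ c)
= ¬¬(¬((¬b ∧ (¬b ∨ d) ∧ (d ∨ b ∨ ¬a)) ∨ ¬a ∨ d) ∨ c)   — double negation
= ¬((¬b ∧ (¬b ∨ d) ∧ (d ∨ b ∨ ¬a)) ∨ ¬a ∨ d) ∨ c   — double negation
= (¬(¬b ∧ (¬b ∨ d) ∧ (d ∨ b ∨ ¬a)) ∧ ¬¬a ∧ ¬d) ∨ c   — De Morgan
= ((¬¬b ∨ ¬(¬b ∨ d) ∨ ¬(d ∨ b ∨ ¬a)) ∧ ¬¬a ∧ ¬d) ∨ c   — De Morgan
= ((b ∨ ¬(¬b ∨ d) ∨ ¬(d ∨ b ∨ ¬a)) ∧ ¬¬a ∧ ¬d) ∨ c   — double negation
= ((b ∨ (¬¬b ∧ ¬d) ∨ ¬(d ∨ b ∨ ¬a)) ∧ ¬¬a ∧ ¬d) ∨ c   — De Morgan
= ((b ∨ (b ∧ ¬d) ∨ ¬(d ∨ b ∨ ¬a)) ∧ ¬¬a ∧ ¬d) ∨ c   — double negation
= ((b ∨ (b ∧ ¬d) ∨ (¬d ∧ ¬b ∧ ¬¬a)) ∧ ¬¬a ∧ ¬d) ∨ c   — De Morgan
= ((b ∨ (b ∧ ¬d) ∨ (¬d ∧ ¬b ∧ a)) ∧ ¬¬a ∧ ¬d) ∨ c   — double negation
= ((b ∨ (b ∧ ¬d) ∨ (¬d ∧ ¬b ∧ a)) ∧ a ∧ ¬d) ∨ c   — double negation
= (b ∧ a ∧ ¬d) ∨ (b ∧ ¬d ∧ a ∧ ¬d) ∨ (¬d ∧ ¬b ∧ a ∧ a ∧ ¬d) ∨ c   — distribute ∧ over ∨
= (b ∧ a ∧ ¬d) ∨ (¬d ∧ ¬b ∧ a) ∨ c   — simplify

(b ∧ a ∧ ¬d) ∨ (¬d ∧ ¬b ∧ a) ∨ c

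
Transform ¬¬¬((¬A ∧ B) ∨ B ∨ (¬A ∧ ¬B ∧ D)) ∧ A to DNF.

A ∧ ¬B

¬¬¬((¬A ∧ B) ∨ B ∨ (¬A ∧ ¬B ∧ D)) ∧ A
≡ ¬((¬A ∧ B) ∨ B ∨ (¬A ∧ ¬B ∧ D)) ∧ A   [double negation]
≡ ¬(¬A ∧ B) ∧ ¬B ∧ ¬(¬A ∧ ¬B ∧ D) ∧ A   [De Morgan]
≡ (¬¬A ∨ ¬B) ∧ ¬B ∧ ¬(¬A ∧ ¬B ∧ D) ∧ A   [De Morgan]
≡ (A ∨ ¬B) ∧ ¬B ∧ ¬(¬A ∧ ¬B ∧ D) ∧ A   [double negation]
≡ (A ∨ ¬B) ∧ ¬B ∧ (¬¬A ∨ ¬¬B ∨ ¬D) ∧ A   [De Morgan]
≡ (A ∨ ¬B) ∧ ¬B ∧ (A ∨ ¬¬B ∨ ¬D) ∧ A   [double negation]
≡ (A ∨ ¬B) ∧ ¬B ∧ (A ∨ B ∨ ¬D) ∧ A   [double negation]
≡ (A ∧ ¬B ∧ A ∧ A) ∨ (A ∧ ¬B ∧ B ∧ A) ∨ (A ∧ ¬B ∧ ¬D ∧ A) ∨ (¬B ∧ ¬B ∧ A ∧ A) ∨ (¬B ∧ ¬B ∧ B ∧ A) ∨ (¬B ∧ ¬B ∧ ¬D ∧ A)   [distribute ∧ over ∨]
≡ A ∧ ¬B   [simplify]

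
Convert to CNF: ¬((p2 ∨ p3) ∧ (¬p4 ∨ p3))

(¬p2 ∨ p4) ∧ ¬p3

¬((p2 ∨ p3) ∧ (¬p4 ∨ p3))
⇔ ¬(p2 ∨ p3) ∨ ¬(¬p4 ∨ p3)   [De Morgan]
⇔ (¬p2 ∧ ¬p3) ∨ ¬(¬p4 ∨ p3)   [De Morgan]
⇔ (¬p2 ∧ ¬p3) ∨ (¬¬p4 ∧ ¬p3)   [De Morgan]
⇔ (¬p2 ∧ ¬p3) ∨ (p4 ∧ ¬p3)   [double negation]
⇔ (¬p2 ∨ p4) ∧ (¬p2 ∨ ¬p3) ∧ (¬p3 ∨ p4) ∧ (¬p3 ∨ ¬p3)   [distribute ∨ over ∧]
⇔ (¬p2 ∨ p4) ∧ ¬p3   [simplify]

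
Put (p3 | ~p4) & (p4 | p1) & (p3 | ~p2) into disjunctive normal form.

(p3 | ~p4) & (p4 | p1) & (p3 | ~p2)
⇔ (p3 & p4 & p3) | (p3 & p4 & ~p2) | (p3 & p1 & p3) | (p3 & p1 & ~p2) | (~p4 & p4 & p3) | (~p4 & p4 & ~p2) | (~p4 & p1 & p3) | (~p4 & p1 & ~p2)   — distribute & over |
⇔ (p3 & p4) | (p3 & p1) | (~p4 & p1 & ~p2)   — simplify

(p3 & p4) | (p3 & p1) | (~p4 & p1 & ~p2)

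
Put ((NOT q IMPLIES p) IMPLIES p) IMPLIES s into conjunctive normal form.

(q OR p OR s) AND (NOT p OR s)

((NOT q IMPLIES p) IMPLIES p) IMPLIES s
⇔ NOT ((NOT q IMPLIES p) IMPLIES p) OR s   (eliminate IMPLIES)
⇔ NOT (NOT (NOT q IMPLIES p) OR p) OR s   (eliminate IMPLIES)
⇔ NOT (NOT (NOT NOT q OR p) OR p) OR s   (eliminate IMPLIES)
⇔ (NOT NOT (NOT NOT q OR p) AND NOT p) OR s   (De Morgan)
⇔ ((NOT NOT q OR p) AND NOT p) OR s   (double negation)
⇔ ((q OR p) AND NOT p) OR s   (double negation)
⇔ (q OR p OR s) AND (NOT p OR s)   (distribute OR over AND)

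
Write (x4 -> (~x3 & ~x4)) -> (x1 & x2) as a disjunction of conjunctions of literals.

x4 | (x1 & x2)

(x4 -> (~x3 & ~x4)) -> (x1 & x2)
≡ ~(x4 -> (~x3 & ~x4)) | (x1 & x2)   [eliminate ->]
≡ ~(~x4 | (~x3 & ~x4)) | (x1 & x2)   [eliminate ->]
≡ (~~x4 & ~(~x3 & ~x4)) | (x1 & x2)   [De Morgan]
≡ (x4 & ~(~x3 & ~x4)) | (x1 & x2)   [double negation]
≡ (x4 & (~~x3 | ~~x4)) | (x1 & x2)   [De Morgan]
≡ (x4 & (x3 | ~~x4)) | (x1 & x2)   [double negation]
≡ (x4 & (x3 | x4)) | (x1 & x2)   [double negation]
≡ (x4 & x3) | (x4 & x4) | (x1 & x2)   [distribute & over |]
≡ x4 | (x1 & x2)   [simplify]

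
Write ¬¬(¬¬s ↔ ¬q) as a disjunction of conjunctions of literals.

¬¬(¬¬s ↔ ¬q)
≡ ¬¬((¬¬s → ¬q) ∧ (¬q → ¬¬s))   [eliminate ↔]
≡ ¬¬((¬¬¬s ∨ ¬q) ∧ (¬q → ¬¬s))   [eliminate →]
≡ ¬¬((¬¬¬s ∨ ¬q) ∧ (¬¬q ∨ ¬¬s))   [eliminate →]
≡ (¬¬¬s ∨ ¬q) ∧ (¬¬q ∨ ¬¬s)   [double negation]
≡ (¬s ∨ ¬q) ∧ (¬¬q ∨ ¬¬s)   [double negation]
≡ (¬s ∨ ¬q) ∧ (q ∨ ¬¬s)   [double negation]
≡ (¬s ∨ ¬q) ∧ (q ∨ s)   [double negation]
≡ (¬s ∧ q) ∨ (¬s ∧ s) ∨ (¬q ∧ q) ∨ (¬q ∧ s)   [distribute ∧ over ∨]
≡ (¬s ∧ q) ∨ (¬q ∧ s)   [simplify]

(¬s ∧ q) ∨ (¬q ∧ s)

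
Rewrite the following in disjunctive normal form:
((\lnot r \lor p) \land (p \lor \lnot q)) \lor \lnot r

((\lnot r \lor p) \land (p \lor \lnot q)) \lor \lnot r
⇔ (\lnot r \land p) \lor (\lnot r \land \lnot q) \lor (p \land p) \lor (p \land \lnot q) \lor \lnot r   — distribute \land over \lor
⇔ p \lor \lnot r   — simplify

p \lor \lnot r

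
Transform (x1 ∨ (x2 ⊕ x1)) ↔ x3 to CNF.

(x1 ∨ (x2 ⊕ x1)) ↔ x3
≡ ((x1 ∨ (x2 ⊕ x1)) → x3) ∧ (x3 → (x1 ∨ (x2 ⊕ x1)))
≡ (¬(x1 ∨ (x2 ⊕ x1)) ∨ x3) ∧ (x3 → (x1 ∨ (x2 ⊕ x1)))
≡ (¬(x1 ∨ ((x2 ∨ x1) ∧ ¬(x2 ∧ x1))) ∨ x3) ∧ (x3 → (x1 ∨ (x2 ⊕ x1)))
≡ (¬(x1 ∨ ((x2 ∨ x1) ∧ ¬(x2 ∧ x1))) ∨ x3) ∧ (¬x3 ∨ x1 ∨ (x2 ⊕ x1))
≡ (¬(x1 ∨ ((x2 ∨ x1) ∧ ¬(x2 ∧ x1))) ∨ x3) ∧ (¬x3 ∨ x1 ∨ ((x2 ∨ x1) ∧ ¬(x2 ∧ x1)))
≡ ((¬x1 ∧ ¬((x2 ∨ x1) ∧ ¬(x2 ∧ x1))) ∨ x3) ∧ (¬x3 ∨ x1 ∨ ((x2 ∨ x1) ∧ ¬(x2 ∧ x1)))
≡ ((¬x1 ∧ (¬(x2 ∨ x1) ∨ ¬¬(x2 ∧ x1))) ∨ x3) ∧ (¬x3 ∨ x1 ∨ ((x2 ∨ x1) ∧ ¬(x2 ∧ x1)))
≡ ((¬x1 ∧ ((¬x2 ∧ ¬x1) ∨ ¬¬(x2 ∧ x1))) ∨ x3) ∧ (¬x3 ∨ x1 ∨ ((x2 ∨ x1) ∧ ¬(x2 ∧ x1)))
≡ ((¬x1 ∧ ((¬x2 ∧ ¬x1) ∨ (x2 ∧ x1))) ∨ x3) ∧ (¬x3 ∨ x1 ∨ ((x2 ∨ x1) ∧ ¬(x2 ∧ x1)))
≡ ((¬x1 ∧ ((¬x2 ∧ ¬x1) ∨ (x2 ∧ x1))) ∨ x3) ∧ (¬x3 ∨ x1 ∨ ((x2 ∨ x1) ∧ (¬x2 ∨ ¬x1)))
≡ (¬x1 ∨ x3) ∧ (¬x2 ∨ x2 ∨ x3) ∧ (¬x2 ∨ x1 ∨ x3) ∧ (¬x1 ∨ x2 ∨ x3) ∧ (¬x1 ∨ x1 ∨ x3) ∧ (¬x3 ∨ x1 ∨ x2 ∨ x1) ∧ (¬x3 ∨ x1 ∨ ¬x2 ∨ ¬x1)
≡ (¬x1 ∨ x3) ∧ (¬x2 ∨ x1 ∨ x3) ∧ (¬x3 ∨ x1 ∨ x2)

(¬x1 ∨ x3) ∧ (¬x2 ∨ x1 ∨ x3) ∧ (¬x3 ∨ x1 ∨ x2)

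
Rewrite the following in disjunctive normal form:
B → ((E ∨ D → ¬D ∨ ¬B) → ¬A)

B → ((E ∨ D → ¬D ∨ ¬B) → ¬A)
⇔ ¬B ∨ ((E ∨ D → ¬D ∨ ¬B) → ¬A)   (eliminate →)
⇔ ¬B ∨ ¬(E ∨ D → ¬D ∨ ¬B) ∨ ¬A   (eliminate →)
⇔ ¬B ∨ ¬(¬(E ∨ D) ∨ ¬D ∨ ¬B) ∨ ¬A   (eliminate →)
⇔ ¬B ∨ ¬¬(E ∨ D) ∧ ¬¬D ∧ ¬¬B ∨ ¬A   (De Morgan)
⇔ ¬B ∨ (E ∨ D) ∧ ¬¬D ∧ ¬¬B ∨ ¬A   (double negation)
⇔ ¬B ∨ (E ∨ D) ∧ D ∧ ¬¬B ∨ ¬A   (double negation)
⇔ ¬B ∨ (E ∨ D) ∧ D ∧ B ∨ ¬A   (double negation)
⇔ ¬B ∨ E ∧ D ∧ B ∨ D ∧ D ∧ B ∨ ¬A   (distribute ∧ over ∨)
⇔ ¬B ∨ D ∧ B ∨ ¬A   (simplify)

¬B ∨ D ∧ B ∨ ¬A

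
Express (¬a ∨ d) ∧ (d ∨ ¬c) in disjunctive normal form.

(¬a ∨ d) ∧ (d ∨ ¬c)
≡ (¬a ∧ d) ∨ (¬a ∧ ¬c) ∨ (d ∧ d) ∨ (d ∧ ¬c)
≡ (¬a ∧ ¬c) ∨ d

(¬a ∧ ¬c) ∨ d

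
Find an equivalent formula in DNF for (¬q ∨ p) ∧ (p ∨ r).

(¬q ∨ p) ∧ (p ∨ r)
= (¬q ∧ p) ∨ (¬q ∧ r) ∨ (p ∧ p) ∨ (p ∧ r)   [distribute ∧ over ∨]
= (¬q ∧ r) ∨ p   [simplify]

(¬q ∧ r) ∨ p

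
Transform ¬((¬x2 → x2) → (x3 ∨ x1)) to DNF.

x2 ∧ ¬x3 ∧ ¬x1

¬((¬x2 → x2) → (x3 ∨ x1))
≡ ¬(¬(¬x2 → x2) ∨ x3 ∨ x1)   — eliminate →
≡ ¬(¬(¬¬x2 ∨ x2) ∨ x3 ∨ x1)   — eliminate →
≡ ¬¬(¬¬x2 ∨ x2) ∧ ¬x3 ∧ ¬x1   — De Morgan
≡ (¬¬x2 ∨ x2) ∧ ¬x3 ∧ ¬x1   — double negation
≡ (x2 ∨ x2) ∧ ¬x3 ∧ ¬x1   — double negation
≡ (x2 ∧ ¬x3 ∧ ¬x1) ∨ (x2 ∧ ¬x3 ∧ ¬x1)   — distribute ∧ over ∨
≡ x2 ∧ ¬x3 ∧ ¬x1   — simplify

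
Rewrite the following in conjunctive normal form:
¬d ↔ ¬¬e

¬d ↔ ¬¬e
⇔ (¬d → ¬¬e) ∧ (¬¬e → ¬d)   [eliminate ↔]
⇔ (¬¬d ∨ ¬¬e) ∧ (¬¬e → ¬d)   [eliminate →]
⇔ (¬¬d ∨ ¬¬e) ∧ (¬¬¬e ∨ ¬d)   [eliminate →]
⇔ (d ∨ ¬¬e) ∧ (¬¬¬e ∨ ¬d)   [double negation]
⇔ (d ∨ e) ∧ (¬¬¬e ∨ ¬d)   [double negation]
⇔ (d ∨ e) ∧ (¬e ∨ ¬d)   [double negation]

(d ∨ e) ∧ (¬e ∨ ¬d)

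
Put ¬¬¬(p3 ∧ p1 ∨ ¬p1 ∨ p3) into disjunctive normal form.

¬¬¬(p3 ∧ p1 ∨ ¬p1 ∨ p3)
= ¬(p3 ∧ p1 ∨ ¬p1 ∨ p3)   (double negation)
= ¬(p3 ∧ p1) ∧ ¬¬p1 ∧ ¬p3   (De Morgan)
= (¬p3 ∨ ¬p1) ∧ ¬¬p1 ∧ ¬p3   (De Morgan)
= (¬p3 ∨ ¬p1) ∧ p1 ∧ ¬p3   (double negation)
= ¬p3 ∧ p1 ∧ ¬p3 ∨ ¬p1 ∧ p1 ∧ ¬p3   (distribute ∧ over ∨)
= ¬p3 ∧ p1   (simplify)

¬p3 ∧ p1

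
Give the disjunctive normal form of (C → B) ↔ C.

(C → B) ↔ C
≡ ((C → B) → C) ∧ (C → (C → B))   — eliminate ↔
≡ (¬(C → B) ∨ C) ∧ (C → (C → B))   — eliminate →
≡ (¬(¬C ∨ B) ∨ C) ∧ (C → (C → B))   — eliminate →
≡ (¬(¬C ∨ B) ∨ C) ∧ (¬C ∨ (C → B))   — eliminate →
≡ (¬(¬C ∨ B) ∨ C) ∧ (¬C ∨ ¬C ∨ B)   — eliminate →
≡ ((¬¬C ∧ ¬B) ∨ C) ∧ (¬C ∨ ¬C ∨ B)   — De Morgan
≡ ((C ∧ ¬B) ∨ C) ∧ (¬C ∨ ¬C ∨ B)   — double negation
≡ (C ∧ ¬B ∧ ¬C) ∨ (C ∧ ¬B ∧ ¬C) ∨ (C ∧ ¬B ∧ B) ∨ (C ∧ ¬C) ∨ (C ∧ ¬C) ∨ (C ∧ B)   — distribute ∧ over ∨
≡ C ∧ B   — simplify

C ∧ B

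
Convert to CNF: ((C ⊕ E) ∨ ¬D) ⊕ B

((C ⊕ E) ∨ ¬D) ⊕ B
≡ ((C ⊕ E) ∨ ¬D ∨ B) ∧ ¬(((C ⊕ E) ∨ ¬D) ∧ B)   — expand ⊕
≡ (((C ∨ E) ∧ ¬(C ∧ E)) ∨ ¬D ∨ B) ∧ ¬(((C ⊕ E) ∨ ¬D) ∧ B)   — expand ⊕
≡ (((C ∨ E) ∧ ¬(C ∧ E)) ∨ ¬D ∨ B) ∧ ¬((((C ∨ E) ∧ ¬(C ∧ E)) ∨ ¬D) ∧ B)   — expand ⊕
≡ (((C ∨ E) ∧ (¬C ∨ ¬E)) ∨ ¬D ∨ B) ∧ ¬((((C ∨ E) ∧ ¬(C ∧ E)) ∨ ¬D) ∧ B)   — De Morgan
≡ (((C ∨ E) ∧ (¬C ∨ ¬E)) ∨ ¬D ∨ B) ∧ (¬(((C ∨ E) ∧ ¬(C ∧ E)) ∨ ¬D) ∨ ¬B)   — De Morgan
≡ (((C ∨ E) ∧ (¬C ∨ ¬E)) ∨ ¬D ∨ B) ∧ ((¬((C ∨ E) ∧ ¬(C ∧ E)) ∧ ¬¬D) ∨ ¬B)   — De Morgan
≡ (((C ∨ E) ∧ (¬C ∨ ¬E)) ∨ ¬D ∨ B) ∧ (((¬(C ∨ E) ∨ ¬¬(C ∧ E)) ∧ ¬¬D) ∨ ¬B)   — De Morgan
≡ (((C ∨ E) ∧ (¬C ∨ ¬E)) ∨ ¬D ∨ B) ∧ ((((¬C ∧ ¬E) ∨ ¬¬(C ∧ E)) ∧ ¬¬D) ∨ ¬B)   — De Morgan
≡ (((C ∨ E) ∧ (¬C ∨ ¬E)) ∨ ¬D ∨ B) ∧ ((((¬C ∧ ¬E) ∨ (C ∧ E)) ∧ ¬¬D) ∨ ¬B)   — double negation
≡ (((C ∨ E) ∧ (¬C ∨ ¬E)) ∨ ¬D ∨ B) ∧ ((((¬C ∧ ¬E) ∨ (C ∧ E)) ∧ D) ∨ ¬B)   — double negation
≡ (C ∨ E ∨ ¬D ∨ B) ∧ (¬C ∨ ¬E ∨ ¬D ∨ B) ∧ (¬C ∨ C ∨ ¬B) ∧ (¬C ∨ E ∨ ¬B) ∧ (¬E ∨ C ∨ ¬B) ∧ (¬E ∨ E ∨ ¬B) ∧ (D ∨ ¬B)   — distribute ∨ over ∧
≡ (C ∨ E ∨ ¬D ∨ B) ∧ (¬C ∨ ¬E ∨ ¬D ∨ B) ∧ (¬C ∨ E ∨ ¬B) ∧ (¬E ∨ C ∨ ¬B) ∧ (D ∨ ¬B)   — simplify

(C ∨ E ∨ ¬D ∨ B) ∧ (¬C ∨ ¬E ∨ ¬D ∨ B) ∧ (¬C ∨ E ∨ ¬B) ∧ (¬E ∨ C ∨ ¬B) ∧ (D ∨ ¬B)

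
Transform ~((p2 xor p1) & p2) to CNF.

~p2 | p1

~((p2 xor p1) & p2)
= ~((p2 | p1) & ~(p2 & p1) & p2)   [expand xor]
= ~(p2 | p1) | ~~(p2 & p1) | ~p2   [De Morgan]
= (~p2 & ~p1) | ~~(p2 & p1) | ~p2   [De Morgan]
= (~p2 & ~p1) | (p2 & p1) | ~p2   [double negation]
= (~p2 | p2 | ~p2) & (~p2 | p1 | ~p2) & (~p1 | p2 | ~p2) & (~p1 | p1 | ~p2)   [distribute | over &]
= ~p2 | p1   [simplify]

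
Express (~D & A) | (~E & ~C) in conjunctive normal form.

(~D | ~E) & (~D | ~C) & (A | ~E) & (A | ~C)

(~D & A) | (~E & ~C)
≡ (~D | ~E) & (~D | ~C) & (A | ~E) & (A | ~C)   — distribute | over &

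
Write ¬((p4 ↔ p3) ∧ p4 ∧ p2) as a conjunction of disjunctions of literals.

¬p3 ∨ ¬p4 ∨ ¬p2

¬((p4 ↔ p3) ∧ p4 ∧ p2)
≡ ¬((p4 → p3) ∧ (p3 → p4) ∧ p4 ∧ p2)   [eliminate ↔]
≡ ¬((¬p4 ∨ p3) ∧ (p3 → p4) ∧ p4 ∧ p2)   [eliminate →]
≡ ¬((¬p4 ∨ p3) ∧ (¬p3 ∨ p4) ∧ p4 ∧ p2)   [eliminate →]
≡ ¬(¬p4 ∨ p3) ∨ ¬(¬p3 ∨ p4) ∨ ¬p4 ∨ ¬p2   [De Morgan]
≡ (¬¬p4 ∧ ¬p3) ∨ ¬(¬p3 ∨ p4) ∨ ¬p4 ∨ ¬p2   [De Morgan]
≡ (p4 ∧ ¬p3) ∨ ¬(¬p3 ∨ p4) ∨ ¬p4 ∨ ¬p2   [double negation]
≡ (p4 ∧ ¬p3) ∨ (¬¬p3 ∧ ¬p4) ∨ ¬p4 ∨ ¬p2   [De Morgan]
≡ (p4 ∧ ¬p3) ∨ (p3 ∧ ¬p4) ∨ ¬p4 ∨ ¬p2   [double negation]
≡ (p4 ∨ p3 ∨ ¬p4 ∨ ¬p2) ∧ (p4 ∨ ¬p4 ∨ ¬p4 ∨ ¬p2) ∧ (¬p3 ∨ p3 ∨ ¬p4 ∨ ¬p2) ∧ (¬p3 ∨ ¬p4 ∨ ¬p4 ∨ ¬p2)   [distribute ∨ over ∧]
≡ ¬p3 ∨ ¬p4 ∨ ¬p2   [simplify]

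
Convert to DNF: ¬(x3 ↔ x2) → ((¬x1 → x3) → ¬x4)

¬(x3 ↔ x2) → ((¬x1 → x3) → ¬x4)
≡ ¬¬(x3 ↔ x2) ∨ ((¬x1 → x3) → ¬x4)   (eliminate →)
≡ ¬¬((x3 → x2) ∧ (x2 → x3)) ∨ ((¬x1 → x3) → ¬x4)   (eliminate ↔)
≡ ¬¬((¬x3 ∨ x2) ∧ (x2 → x3)) ∨ ((¬x1 → x3) → ¬x4)   (eliminate →)
≡ ¬¬((¬x3 ∨ x2) ∧ (¬x2 ∨ x3)) ∨ ((¬x1 → x3) → ¬x4)   (eliminate →)
≡ ¬¬((¬x3 ∨ x2) ∧ (¬x2 ∨ x3)) ∨ ¬(¬x1 → x3) ∨ ¬x4   (eliminate →)
≡ ¬¬((¬x3 ∨ x2) ∧ (¬x2 ∨ x3)) ∨ ¬(¬¬x1 ∨ x3) ∨ ¬x4   (eliminate →)
≡ ((¬x3 ∨ x2) ∧ (¬x2 ∨ x3)) ∨ ¬(¬¬x1 ∨ x3) ∨ ¬x4   (double negation)
≡ ((¬x3 ∨ x2) ∧ (¬x2 ∨ x3)) ∨ (¬¬¬x1 ∧ ¬x3) ∨ ¬x4   (De Morgan)
≡ ((¬x3 ∨ x2) ∧ (¬x2 ∨ x3)) ∨ (¬x1 ∧ ¬x3) ∨ ¬x4   (double negation)
≡ (¬x3 ∧ ¬x2) ∨ (¬x3 ∧ x3) ∨ (x2 ∧ ¬x2) ∨ (x2 ∧ x3) ∨ (¬x1 ∧ ¬x3) ∨ ¬x4   (distribute ∧ over ∨)
≡ (¬x3 ∧ ¬x2) ∨ (x2 ∧ x3) ∨ (¬x1 ∧ ¬x3) ∨ ¬x4   (simplify)

(¬x3 ∧ ¬x2) ∨ (x2 ∧ x3) ∨ (¬x1 ∧ ¬x3) ∨ ¬x4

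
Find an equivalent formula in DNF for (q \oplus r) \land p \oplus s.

(q \oplus r) \land p \oplus s
≡ (q \oplus r) \land p \land \lnot s \lor \lnot ((q \oplus r) \land p) \land s   (expand \oplus)
≡ (q \land \lnot r \lor \lnot q \land r) \land p \land \lnot s \lor \lnot ((q \oplus r) \land p) \land s   (expand \oplus)
≡ (q \land \lnot r \lor \lnot q \land r) \land p \land \lnot s \lor \lnot ((q \land \lnot r \lor \lnot q \land r) \land p) \land s   (expand \oplus)
≡ (q \land \lnot r \lor \lnot q \land r) \land p \land \lnot s \lor (\lnot (q \land \lnot r \lor \lnot q \land r) \lor \lnot p) \land s   (De Morgan)
≡ (q \land \lnot r \lor \lnot q \land r) \land p \land \lnot s \lor (\lnot (q \land \lnot r) \land \lnot (\lnot q \land r) \lor \lnot p) \land s   (De Morgan)
≡ (q \land \lnot r \lor \lnot q \land r) \land p \land \lnot s \lor ((\lnot q \lor \lnot \lnot r) \land \lnot (\lnot q \land r) \lor \lnot p) \land s   (De Morgan)
≡ (q \land \lnot r \lor \lnot q \land r) \land p \land \lnot s \lor ((\lnot q \lor r) \land \lnot (\lnot q \land r) \lor \lnot p) \land s   (double negation)
≡ (q \land \lnot r \lor \lnot q \land r) \land p \land \lnot s \lor ((\lnot q \lor r) \land (\lnot \lnot q \lor \lnot r) \lor \lnot p) \land s   (De Morgan)
≡ (q \land \lnot r \lor \lnot q \land r) \land p \land \lnot s \lor ((\lnot q \lor r) \land (q \lor \lnot r) \lor \lnot p) \land s   (double negation)
≡ q \land \lnot r \land p \land \lnot s \lor \lnot q \land r \land p \land \lnot s \lor \lnot q \land q \land s \lor \lnot q \land \lnot r \land s \lor r \land q \land s \lor r \land \lnot r \land s \lor \lnot p \land s   (distribute \land over \lor)
≡ q \land \lnot r \land p \land \lnot s \lor \lnot q \land r \land p \land \lnot s \lor \lnot q \land \lnot r \land s \lor r \land q \land s \lor \lnot p \land s   (simplify)

q \land \lnot r \land p \land \lnot s \lor \lnot q \land r \land p \land \lnot s \lor \lnot q \land \lnot r \land s \lor r \land q \land s \lor \lnot p \land s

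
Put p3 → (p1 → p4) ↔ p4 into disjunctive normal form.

p3 ∧ p1 ∧ ¬p4 ∨ p4

p3 → (p1 → p4) ↔ p4
⇔ ((p3 → (p1 → p4)) → p4) ∧ (p4 → (p3 → (p1 → p4)))
⇔ (¬(p3 → (p1 → p4)) ∨ p4) ∧ (p4 → (p3 → (p1 → p4)))
⇔ (¬(¬p3 ∨ (p1 → p4)) ∨ p4) ∧ (p4 → (p3 → (p1 → p4)))
⇔ (¬(¬p3 ∨ ¬p1 ∨ p4) ∨ p4) ∧ (p4 → (p3 → (p1 → p4)))
⇔ (¬(¬p3 ∨ ¬p1 ∨ p4) ∨ p4) ∧ (¬p4 ∨ (p3 → (p1 → p4)))
⇔ (¬(¬p3 ∨ ¬p1 ∨ p4) ∨ p4) ∧ (¬p4 ∨ ¬p3 ∨ (p1 → p4))
⇔ (¬(¬p3 ∨ ¬p1 ∨ p4) ∨ p4) ∧ (¬p4 ∨ ¬p3 ∨ ¬p1 ∨ p4)
⇔ (¬¬p3 ∧ ¬¬p1 ∧ ¬p4 ∨ p4) ∧ (¬p4 ∨ ¬p3 ∨ ¬p1 ∨ p4)
⇔ (p3 ∧ ¬¬p1 ∧ ¬p4 ∨ p4) ∧ (¬p4 ∨ ¬p3 ∨ ¬p1 ∨ p4)
⇔ (p3 ∧ p1 ∧ ¬p4 ∨ p4) ∧ (¬p4 ∨ ¬p3 ∨ ¬p1 ∨ p4)
⇔ p3 ∧ p1 ∧ ¬p4 ∧ ¬p4 ∨ p3 ∧ p1 ∧ ¬p4 ∧ ¬p3 ∨ p3 ∧ p1 ∧ ¬p4 ∧ ¬p1 ∨ p3 ∧ p1 ∧ ¬p4 ∧ p4 ∨ p4 ∧ ¬p4 ∨ p4 ∧ ¬p3 ∨ p4 ∧ ¬p1 ∨ p4 ∧ p4
⇔ p3 ∧ p1 ∧ ¬p4 ∨ p4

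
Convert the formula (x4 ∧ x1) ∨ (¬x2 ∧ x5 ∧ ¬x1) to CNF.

(x4 ∧ x1) ∨ (¬x2 ∧ x5 ∧ ¬x1)
≡ (x4 ∨ ¬x2) ∧ (x4 ∨ x5) ∧ (x4 ∨ ¬x1) ∧ (x1 ∨ ¬x2) ∧ (x1 ∨ x5) ∧ (x1 ∨ ¬x1)   (distribute ∨ over ∧)
≡ (x4 ∨ ¬x2) ∧ (x4 ∨ x5) ∧ (x4 ∨ ¬x1) ∧ (x1 ∨ ¬x2) ∧ (x1 ∨ x5)   (simplify)

(x4 ∨ ¬x2) ∧ (x4 ∨ x5) ∧ (x4 ∨ ¬x1) ∧ (x1 ∨ ¬x2) ∧ (x1 ∨ x5)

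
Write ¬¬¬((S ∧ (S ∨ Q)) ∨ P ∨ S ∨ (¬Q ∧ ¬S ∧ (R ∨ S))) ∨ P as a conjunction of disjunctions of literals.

¬¬¬((S ∧ (S ∨ Q)) ∨ P ∨ S ∨ (¬Q ∧ ¬S ∧ (R ∨ S))) ∨ P
= ¬((S ∧ (S ∨ Q)) ∨ P ∨ S ∨ (¬Q ∧ ¬S ∧ (R ∨ S))) ∨ P   — double negation
= (¬(S ∧ (S ∨ Q)) ∧ ¬P ∧ ¬S ∧ ¬(¬Q ∧ ¬S ∧ (R ∨ S))) ∨ P   — De Morgan
= ((¬S ∨ ¬(S ∨ Q)) ∧ ¬P ∧ ¬S ∧ ¬(¬Q ∧ ¬S ∧ (R ∨ S))) ∨ P   — De Morgan
= ((¬S ∨ (¬S ∧ ¬Q)) ∧ ¬P ∧ ¬S ∧ ¬(¬Q ∧ ¬S ∧ (R ∨ S))) ∨ P   — De Morgan
= ((¬S ∨ (¬S ∧ ¬Q)) ∧ ¬P ∧ ¬S ∧ (¬¬Q ∨ ¬¬S ∨ ¬(R ∨ S))) ∨ P   — De Morgan
= ((¬S ∨ (¬S ∧ ¬Q)) ∧ ¬P ∧ ¬S ∧ (Q ∨ ¬¬S ∨ ¬(R ∨ S))) ∨ P   — double negation
= ((¬S ∨ (¬S ∧ ¬Q)) ∧ ¬P ∧ ¬S ∧ (Q ∨ S ∨ ¬(R ∨ S))) ∨ P   — double negation
= ((¬S ∨ (¬S ∧ ¬Q)) ∧ ¬P ∧ ¬S ∧ (Q ∨ S ∨ (¬R ∧ ¬S))) ∨ P   — De Morgan
= (¬S ∨ ¬S ∨ P) ∧ (¬S ∨ ¬Q ∨ P) ∧ (¬P ∨ P) ∧ (¬S ∨ P) ∧ (Q ∨ S ∨ ¬R ∨ P) ∧ (Q ∨ S ∨ ¬S ∨ P)   — distribute ∨ over ∧
= (¬S ∨ P) ∧ (Q ∨ S ∨ ¬R ∨ P)   — simplify

(¬S ∨ P) ∧ (Q ∨ S ∨ ¬R ∨ P)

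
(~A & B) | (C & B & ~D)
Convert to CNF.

(~A | C) & (~A | ~D) & B

(~A & B) | (C & B & ~D)
≡ (~A | C) & (~A | B) & (~A | ~D) & (B | C) & (B | B) & (B | ~D)   — distribute | over &
≡ (~A | C) & (~A | ~D) & B   — simplify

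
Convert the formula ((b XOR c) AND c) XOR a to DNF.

((b XOR c) AND c) XOR a
≡ ((b XOR c) AND c AND NOT a) OR (NOT ((b XOR c) AND c) AND a)   [expand XOR]
≡ (((b AND NOT c) OR (NOT b AND c)) AND c AND NOT a) OR (NOT ((b XOR c) AND c) AND a)   [expand XOR]
≡ (((b AND NOT c) OR (NOT b AND c)) AND c AND NOT a) OR (NOT (((b AND NOT c) OR (NOT b AND c)) AND c) AND a)   [expand XOR]
≡ (((b AND NOT c) OR (NOT b AND c)) AND c AND NOT a) OR ((NOT ((b AND NOT c) OR (NOT b AND c)) OR NOT c) AND a)   [De Morgan]
≡ (((b AND NOT c) OR (NOT b AND c)) AND c AND NOT a) OR (((NOT (b AND NOT c) AND NOT (NOT b AND c)) OR NOT c) AND a)   [De Morgan]
≡ (((b AND NOT c) OR (NOT b AND c)) AND c AND NOT a) OR ((((NOT b OR NOT NOT c) AND NOT (NOT b AND c)) OR NOT c) AND a)   [De Morgan]
≡ (((b AND NOT c) OR (NOT b AND c)) AND c AND NOT a) OR ((((NOT b OR c) AND NOT (NOT b AND c)) OR NOT c) AND a)   [double negation]
≡ (((b AND NOT c) OR (NOT b AND c)) AND c AND NOT a) OR ((((NOT b OR c) AND (NOT NOT b OR NOT c)) OR NOT c) AND a)   [De Morgan]
≡ (((b AND NOT c) OR (NOT b AND c)) AND c AND NOT a) OR ((((NOT b OR c) AND (b OR NOT c)) OR NOT c) AND a)   [double negation]
≡ (b AND NOT c AND c AND NOT a) OR (NOT b AND c AND c AND NOT a) OR (NOT b AND b AND a) OR (NOT b AND NOT c AND a) OR (c AND b AND a) OR (c AND NOT c AND a) OR (NOT c AND a)   [distribute AND over OR]
≡ (NOT b AND c AND NOT a) OR (c AND b AND a) OR (NOT c AND a)   [simplify]

(NOT b AND c AND NOT a) OR (c AND b AND a) OR (NOT c AND a)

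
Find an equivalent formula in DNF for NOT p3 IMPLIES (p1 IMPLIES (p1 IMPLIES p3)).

NOT p3 IMPLIES (p1 IMPLIES (p1 IMPLIES p3))
≡ NOT NOT p3 OR (p1 IMPLIES (p1 IMPLIES p3))   (eliminate IMPLIES)
≡ NOT NOT p3 OR NOT p1 OR (p1 IMPLIES p3)   (eliminate IMPLIES)
≡ NOT NOT p3 OR NOT p1 OR NOT p1 OR p3   (eliminate IMPLIES)
≡ p3 OR NOT p1 OR NOT p1 OR p3   (double negation)
≡ p3 OR NOT p1   (simplify)

p3 OR NOT p1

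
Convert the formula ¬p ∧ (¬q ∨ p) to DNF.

¬p ∧ ¬q

¬p ∧ (¬q ∨ p)
⇔ ¬p ∧ ¬q ∨ ¬p ∧ p   — distribute ∧ over ∨
⇔ ¬p ∧ ¬q   — simplify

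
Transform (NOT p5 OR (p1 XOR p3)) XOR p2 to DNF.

(NOT p5 AND NOT p2) OR (p1 AND NOT p3 AND NOT p2) OR (NOT p1 AND p3 AND NOT p2) OR (p5 AND NOT p1 AND NOT p3 AND p2) OR (p5 AND p3 AND p1 AND p2)

(NOT p5 OR (p1 XOR p3)) XOR p2
= ((NOT p5 OR (p1 XOR p3)) AND NOT p2) OR (NOT (NOT p5 OR (p1 XOR p3)) AND p2)   (expand XOR)
= ((NOT p5 OR (p1 AND NOT p3) OR (NOT p1 AND p3)) AND NOT p2) OR (NOT (NOT p5 OR (p1 XOR p3)) AND p2)   (expand XOR)
= ((NOT p5 OR (p1 AND NOT p3) OR (NOT p1 AND p3)) AND NOT p2) OR (NOT (NOT p5 OR (p1 AND NOT p3) OR (NOT p1 AND p3)) AND p2)   (expand XOR)
= ((NOT p5 OR (p1 AND NOT p3) OR (NOT p1 AND p3)) AND NOT p2) OR (NOT NOT p5 AND NOT (p1 AND NOT p3) AND NOT (NOT p1 AND p3) AND p2)   (De Morgan)
= ((NOT p5 OR (p1 AND NOT p3) OR (NOT p1 AND p3)) AND NOT p2) OR (p5 AND NOT (p1 AND NOT p3) AND NOT (NOT p1 AND p3) AND p2)   (double negation)
= ((NOT p5 OR (p1 AND NOT p3) OR (NOT p1 AND p3)) AND NOT p2) OR (p5 AND (NOT p1 OR NOT NOT p3) AND NOT (NOT p1 AND p3) AND p2)   (De Morgan)
= ((NOT p5 OR (p1 AND NOT p3) OR (NOT p1 AND p3)) AND NOT p2) OR (p5 AND (NOT p1 OR p3) AND NOT (NOT p1 AND p3) AND p2)   (double negation)
= ((NOT p5 OR (p1 AND NOT p3) OR (NOT p1 AND p3)) AND NOT p2) OR (p5 AND (NOT p1 OR p3) AND (NOT NOT p1 OR NOT p3) AND p2)   (De Morgan)
= ((NOT p5 OR (p1 AND NOT p3) OR (NOT p1 AND p3)) AND NOT p2) OR (p5 AND (NOT p1 OR p3) AND (p1 OR NOT p3) AND p2)   (double negation)
= (NOT p5 AND NOT p2) OR (p1 AND NOT p3 AND NOT p2) OR (NOT p1 AND p3 AND NOT p2) OR (p5 AND NOT p1 AND p1 AND p2) OR (p5 AND NOT p1 AND NOT p3 AND p2) OR (p5 AND p3 AND p1 AND p2) OR (p5 AND p3 AND NOT p3 AND p2)   (distribute AND over OR)
= (NOT p5 AND NOT p2) OR (p1 AND NOT p3 AND NOT p2) OR (NOT p1 AND p3 AND NOT p2) OR (p5 AND NOT p1 AND NOT p3 AND p2) OR (p5 AND p3 AND p1 AND p2)   (simplify)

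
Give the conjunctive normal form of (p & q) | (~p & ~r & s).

(p | ~r) & (p | s) & (q | ~p) & (q | ~r) & (q | s)

(p & q) | (~p & ~r & s)
≡ (p | ~p) & (p | ~r) & (p | s) & (q | ~p) & (q | ~r) & (q | s)   — distribute | over &
≡ (p | ~r) & (p | s) & (q | ~p) & (q | ~r) & (q | s)   — simplify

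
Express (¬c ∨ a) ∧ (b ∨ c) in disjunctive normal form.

(¬c ∧ b) ∨ (a ∧ b) ∨ (a ∧ c)

(¬c ∨ a) ∧ (b ∨ c)
≡ (¬c ∧ b) ∨ (¬c ∧ c) ∨ (a ∧ b) ∨ (a ∧ c)   [distribute ∧ over ∨]
≡ (¬c ∧ b) ∨ (a ∧ b) ∨ (a ∧ c)   [simplify]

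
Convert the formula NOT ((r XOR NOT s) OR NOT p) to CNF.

NOT ((r XOR NOT s) OR NOT p)
≡ NOT (((r OR NOT s) AND NOT (r AND NOT s)) OR NOT p)   [expand XOR]
≡ NOT ((r OR NOT s) AND NOT (r AND NOT s)) AND NOT NOT p   [De Morgan]
≡ (NOT (r OR NOT s) OR NOT NOT (r AND NOT s)) AND NOT NOT p   [De Morgan]
≡ ((NOT r AND NOT NOT s) OR NOT NOT (r AND NOT s)) AND NOT NOT p   [De Morgan]
≡ ((NOT r AND s) OR NOT NOT (r AND NOT s)) AND NOT NOT p   [double negation]
≡ ((NOT r AND s) OR (r AND NOT s)) AND NOT NOT p   [double negation]
≡ ((NOT r AND s) OR (r AND NOT s)) AND p   [double negation]
≡ (NOT r OR r) AND (NOT r OR NOT s) AND (s OR r) AND (s OR NOT s) AND p   [distribute OR over AND]
≡ (NOT r OR NOT s) AND (s OR r) AND p   [simplify]

(NOT r OR NOT s) AND (s OR r) AND p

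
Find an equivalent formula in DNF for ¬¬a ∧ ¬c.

a ∧ ¬c

¬¬a ∧ ¬c
≡ a ∧ ¬c   (double negation)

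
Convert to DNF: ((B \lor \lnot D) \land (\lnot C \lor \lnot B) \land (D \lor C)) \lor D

(\lnot D \land \lnot B \land C) \lor D

((B \lor \lnot D) \land (\lnot C \lor \lnot B) \land (D \lor C)) \lor D
⇔ (B \land \lnot C \land D) \lor (B \land \lnot C \land C) \lor (B \land \lnot B \land D) \lor (B \land \lnot B \land C) \lor (\lnot D \land \lnot C \land D) \lor (\lnot D \land \lnot C \land C) \lor (\lnot D \land \lnot B \land D) \lor (\lnot D \land \lnot B \land C) \lor D   [distribute \land over \lor]
⇔ (\lnot D \land \lnot B \land C) \lor D   [simplify]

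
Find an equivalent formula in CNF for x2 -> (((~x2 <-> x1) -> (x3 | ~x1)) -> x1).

x2 -> (((~x2 <-> x1) -> (x3 | ~x1)) -> x1)
⇔ ~x2 | (((~x2 <-> x1) -> (x3 | ~x1)) -> x1)   [eliminate ->]
⇔ ~x2 | ~((~x2 <-> x1) -> (x3 | ~x1)) | x1   [eliminate ->]
⇔ ~x2 | ~(~(~x2 <-> x1) | x3 | ~x1) | x1   [eliminate ->]
⇔ ~x2 | ~(~((~x2 -> x1) & (x1 -> ~x2)) | x3 | ~x1) | x1   [eliminate <->]
⇔ ~x2 | ~(~((~~x2 | x1) & (x1 -> ~x2)) | x3 | ~x1) | x1   [eliminate ->]
⇔ ~x2 | ~(~((~~x2 | x1) & (~x1 | ~x2)) | x3 | ~x1) | x1   [eliminate ->]
⇔ ~x2 | (~~((~~x2 | x1) & (~x1 | ~x2)) & ~x3 & ~~x1) | x1   [De Morgan]
⇔ ~x2 | ((~~x2 | x1) & (~x1 | ~x2) & ~x3 & ~~x1) | x1   [double negation]
⇔ ~x2 | ((x2 | x1) & (~x1 | ~x2) & ~x3 & ~~x1) | x1   [double negation]
⇔ ~x2 | ((x2 | x1) & (~x1 | ~x2) & ~x3 & x1) | x1   [double negation]
⇔ (~x2 | x2 | x1 | x1) & (~x2 | ~x1 | ~x2 | x1) & (~x2 | ~x3 | x1) & (~x2 | x1 | x1)   [distribute | over &]
⇔ ~x2 | x1   [simplify]

~x2 | x1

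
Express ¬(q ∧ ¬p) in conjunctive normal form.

¬q ∨ p

¬(q ∧ ¬p)
⇔ ¬q ∨ ¬¬p   (De Morgan)
⇔ ¬q ∨ p   (double negation)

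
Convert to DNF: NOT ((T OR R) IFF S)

(T AND NOT S) OR (R AND NOT S) OR (S AND NOT T AND NOT R)

NOT ((T OR R) IFF S)
≡ NOT (((T OR R) IMPLIES S) AND (S IMPLIES (T OR R)))   [eliminate IFF]
≡ NOT ((NOT (T OR R) OR S) AND (S IMPLIES (T OR R)))   [eliminate IMPLIES]
≡ NOT ((NOT (T OR R) OR S) AND (NOT S OR T OR R))   [eliminate IMPLIES]
≡ NOT (NOT (T OR R) OR S) OR NOT (NOT S OR T OR R)   [De Morgan]
≡ (NOT NOT (T OR R) AND NOT S) OR NOT (NOT S OR T OR R)   [De Morgan]
≡ ((T OR R) AND NOT S) OR NOT (NOT S OR T OR R)   [double negation]
≡ ((T OR R) AND NOT S) OR (NOT NOT S AND NOT T AND NOT R)   [De Morgan]
≡ ((T OR R) AND NOT S) OR (S AND NOT T AND NOT R)   [double negation]
≡ (T AND NOT S) OR (R AND NOT S) OR (S AND NOT T AND NOT R)   [distribute AND over OR]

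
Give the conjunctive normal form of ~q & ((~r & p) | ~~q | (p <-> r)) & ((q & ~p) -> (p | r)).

~q & (~r | q | p)

~q & ((~r & p) | ~~q | (p <-> r)) & ((q & ~p) -> (p | r))
≡ ~q & ((~r & p) | ~~q | ((p -> r) & (r -> p))) & ((q & ~p) -> (p | r))   [eliminate <->]
≡ ~q & ((~r & p) | ~~q | ((~p | r) & (r -> p))) & ((q & ~p) -> (p | r))   [eliminate ->]
≡ ~q & ((~r & p) | ~~q | ((~p | r) & (~r | p))) & ((q & ~p) -> (p | r))   [eliminate ->]
≡ ~q & ((~r & p) | ~~q | ((~p | r) & (~r | p))) & (~(q & ~p) | p | r)   [eliminate ->]
≡ ~q & ((~r & p) | q | ((~p | r) & (~r | p))) & (~(q & ~p) | p | r)   [double negation]
≡ ~q & ((~r & p) | q | ((~p | r) & (~r | p))) & (~q | ~~p | p | r)   [De Morgan]
≡ ~q & ((~r & p) | q | ((~p | r) & (~r | p))) & (~q | p | p | r)   [double negation]
≡ ~q & (~r | q | ~p | r) & (~r | q | ~r | p) & (p | q | ~p | r) & (p | q | ~r | p) & (~q | p | p | r)   [distribute | over &]
≡ ~q & (~r | q | p)   [simplify]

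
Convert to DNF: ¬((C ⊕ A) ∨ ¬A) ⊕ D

¬((C ⊕ A) ∨ ¬A) ⊕ D
≡ (¬((C ⊕ A) ∨ ¬A) ∧ ¬D) ∨ (¬¬((C ⊕ A) ∨ ¬A) ∧ D)   — expand ⊕
≡ (¬((C ∧ ¬A) ∨ (¬C ∧ A) ∨ ¬A) ∧ ¬D) ∨ (¬¬((C ⊕ A) ∨ ¬A) ∧ D)   — expand ⊕
≡ (¬((C ∧ ¬A) ∨ (¬C ∧ A) ∨ ¬A) ∧ ¬D) ∨ (¬¬((C ∧ ¬A) ∨ (¬C ∧ A) ∨ ¬A) ∧ D)   — expand ⊕
≡ (¬(C ∧ ¬A) ∧ ¬(¬C ∧ A) ∧ ¬¬A ∧ ¬D) ∨ (¬¬((C ∧ ¬A) ∨ (¬C ∧ A) ∨ ¬A) ∧ D)   — De Morgan
≡ ((¬C ∨ ¬¬A) ∧ ¬(¬C ∧ A) ∧ ¬¬A ∧ ¬D) ∨ (¬¬((C ∧ ¬A) ∨ (¬C ∧ A) ∨ ¬A) ∧ D)   — De Morgan
≡ ((¬C ∨ A) ∧ ¬(¬C ∧ A) ∧ ¬¬A ∧ ¬D) ∨ (¬¬((C ∧ ¬A) ∨ (¬C ∧ A) ∨ ¬A) ∧ D)   — double negation
≡ ((¬C ∨ A) ∧ (¬¬C ∨ ¬A) ∧ ¬¬A ∧ ¬D) ∨ (¬¬((C ∧ ¬A) ∨ (¬C ∧ A) ∨ ¬A) ∧ D)   — De Morgan
≡ ((¬C ∨ A) ∧ (C ∨ ¬A) ∧ ¬¬A ∧ ¬D) ∨ (¬¬((C ∧ ¬A) ∨ (¬C ∧ A) ∨ ¬A) ∧ D)   — double negation
≡ ((¬C ∨ A) ∧ (C ∨ ¬A) ∧ A ∧ ¬D) ∨ (¬¬((C ∧ ¬A) ∨ (¬C ∧ A) ∨ ¬A) ∧ D)   — double negation
≡ ((¬C ∨ A) ∧ (C ∨ ¬A) ∧ A ∧ ¬D) ∨ (((C ∧ ¬A) ∨ (¬C ∧ A) ∨ ¬A) ∧ D)   — double negation
≡ (¬C ∧ C ∧ A ∧ ¬D) ∨ (¬C ∧ ¬A ∧ A ∧ ¬D) ∨ (A ∧ C ∧ A ∧ ¬D) ∨ (A ∧ ¬A ∧ A ∧ ¬D) ∨ (C ∧ ¬A ∧ D) ∨ (¬C ∧ A ∧ D) ∨ (¬A ∧ D)   — distribute ∧ over ∨
≡ (A ∧ C ∧ ¬D) ∨ (¬C ∧ A ∧ D) ∨ (¬A ∧ D)   — simplify

(A ∧ C ∧ ¬D) ∨ (¬C ∧ A ∧ D) ∨ (¬A ∧ D)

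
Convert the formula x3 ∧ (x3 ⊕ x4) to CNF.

x3 ∧ (x3 ⊕ x4)
≡ x3 ∧ (x3 ∨ x4) ∧ ¬(x3 ∧ x4)   [expand ⊕]
≡ x3 ∧ (x3 ∨ x4) ∧ (¬x3 ∨ ¬x4)   [De Morgan]
≡ x3 ∧ (¬x3 ∨ ¬x4)   [simplify]

x3 ∧ (¬x3 ∨ ¬x4)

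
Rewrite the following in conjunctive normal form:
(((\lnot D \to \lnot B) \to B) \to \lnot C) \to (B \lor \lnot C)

(((\lnot D \to \lnot B) \to B) \to \lnot C) \to (B \lor \lnot C)
⇔ \lnot (((\lnot D \to \lnot B) \to B) \to \lnot C) \lor B \lor \lnot C   [eliminate \to]
⇔ \lnot (\lnot ((\lnot D \to \lnot B) \to B) \lor \lnot C) \lor B \lor \lnot C   [eliminate \to]
⇔ \lnot (\lnot (\lnot (\lnot D \to \lnot B) \lor B) \lor \lnot C) \lor B \lor \lnot C   [eliminate \to]
⇔ \lnot (\lnot (\lnot (\lnot \lnot D \lor \lnot B) \lor B) \lor \lnot C) \lor B \lor \lnot C   [eliminate \to]
⇔ (\lnot \lnot (\lnot (\lnot \lnot D \lor \lnot B) \lor B) \land \lnot \lnot C) \lor B \lor \lnot C   [De Morgan]
⇔ ((\lnot (\lnot \lnot D \lor \lnot B) \lor B) \land \lnot \lnot C) \lor B \lor \lnot C   [double negation]
⇔ (((\lnot \lnot \lnot D \land \lnot \lnot B) \lor B) \land \lnot \lnot C) \lor B \lor \lnot C   [De Morgan]
⇔ (((\lnot D \land \lnot \lnot B) \lor B) \land \lnot \lnot C) \lor B \lor \lnot C   [double negation]
⇔ (((\lnot D \land B) \lor B) \land \lnot \lnot C) \lor B \lor \lnot C   [double negation]
⇔ (((\lnot D \land B) \lor B) \land C) \lor B \lor \lnot C   [double negation]
⇔ (\lnot D \lor B \lor B \lor \lnot C) \land (B \lor B \lor B \lor \lnot C) \land (C \lor B \lor \lnot C)   [distribute \lor over \land]
⇔ B \lor \lnot C   [simplify]

B \lor \lnot C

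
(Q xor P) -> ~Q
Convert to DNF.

(P & Q) | ~Q

(Q xor P) -> ~Q
⇔ ~(Q xor P) | ~Q   [eliminate ->]
⇔ ~((Q & ~P) | (~Q & P)) | ~Q   [expand xor]
⇔ (~(Q & ~P) & ~(~Q & P)) | ~Q   [De Morgan]
⇔ ((~Q | ~~P) & ~(~Q & P)) | ~Q   [De Morgan]
⇔ ((~Q | P) & ~(~Q & P)) | ~Q   [double negation]
⇔ ((~Q | P) & (~~Q | ~P)) | ~Q   [De Morgan]
⇔ ((~Q | P) & (Q | ~P)) | ~Q   [double negation]
⇔ (~Q & Q) | (~Q & ~P) | (P & Q) | (P & ~P) | ~Q   [distribute & over |]
⇔ (P & Q) | ~Q   [simplify]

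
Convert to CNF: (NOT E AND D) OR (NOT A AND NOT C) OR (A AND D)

(NOT E OR NOT C OR A) AND (D OR NOT A) AND (D OR NOT C)

(NOT E AND D) OR (NOT A AND NOT C) OR (A AND D)
= (NOT E OR NOT A OR A) AND (NOT E OR NOT A OR D) AND (NOT E OR NOT C OR A) AND (NOT E OR NOT C OR D) AND (D OR NOT A OR A) AND (D OR NOT A OR D) AND (D OR NOT C OR A) AND (D OR NOT C OR D)
= (NOT E OR NOT C OR A) AND (D OR NOT A) AND (D OR NOT C)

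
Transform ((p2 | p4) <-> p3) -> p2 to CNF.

((p2 | p4) <-> p3) -> p2
≡ ~((p2 | p4) <-> p3) | p2   [eliminate ->]
≡ ~(((p2 | p4) -> p3) & (p3 -> (p2 | p4))) | p2   [eliminate <->]
≡ ~((~(p2 | p4) | p3) & (p3 -> (p2 | p4))) | p2   [eliminate ->]
≡ ~((~(p2 | p4) | p3) & (~p3 | p2 | p4)) | p2   [eliminate ->]
≡ ~(~(p2 | p4) | p3) | ~(~p3 | p2 | p4) | p2   [De Morgan]
≡ (~~(p2 | p4) & ~p3) | ~(~p3 | p2 | p4) | p2   [De Morgan]
≡ ((p2 | p4) & ~p3) | ~(~p3 | p2 | p4) | p2   [double negation]
≡ ((p2 | p4) & ~p3) | (~~p3 & ~p2 & ~p4) | p2   [De Morgan]
≡ ((p2 | p4) & ~p3) | (p3 & ~p2 & ~p4) | p2   [double negation]
≡ (p2 | p4 | p3 | p2) & (p2 | p4 | ~p2 | p2) & (p2 | p4 | ~p4 | p2) & (~p3 | p3 | p2) & (~p3 | ~p2 | p2) & (~p3 | ~p4 | p2)   [distribute | over &]
≡ (p2 | p4 | p3) & (~p3 | ~p4 | p2)   [simplify]

(p2 | p4 | p3) & (~p3 | ~p4 | p2)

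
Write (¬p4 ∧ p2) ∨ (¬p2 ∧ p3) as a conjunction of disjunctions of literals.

(¬p4 ∧ p2) ∨ (¬p2 ∧ p3)
= (¬p4 ∨ ¬p2) ∧ (¬p4 ∨ p3) ∧ (p2 ∨ ¬p2) ∧ (p2 ∨ p3)   — distribute ∨ over ∧
= (¬p4 ∨ ¬p2) ∧ (¬p4 ∨ p3) ∧ (p2 ∨ p3)   — simplify

(¬p4 ∨ ¬p2) ∧ (¬p4 ∨ p3) ∧ (p2 ∨ p3)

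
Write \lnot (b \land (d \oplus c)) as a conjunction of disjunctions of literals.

\lnot (b \land (d \oplus c))
≡ \lnot (b \land (d \lor c) \land \lnot (d \land c))   [expand \oplus]
≡ \lnot b \lor \lnot (d \lor c) \lor \lnot \lnot (d \land c)   [De Morgan]
≡ \lnot b \lor \lnot d \land \lnot c \lor \lnot \lnot (d \land c)   [De Morgan]
≡ \lnot b \lor \lnot d \land \lnot c \lor d \land c   [double negation]
≡ (\lnot b \lor \lnot d \lor d) \land (\lnot b \lor \lnot d \lor c) \land (\lnot b \lor \lnot c \lor d) \land (\lnot b \lor \lnot c \lor c)   [distribute \lor over \land]
≡ (\lnot b \lor \lnot d \lor c) \land (\lnot b \lor \lnot c \lor d)   [simplify]

(\lnot b \lor \lnot d \lor c) \land (\lnot b \lor \lnot c \lor d)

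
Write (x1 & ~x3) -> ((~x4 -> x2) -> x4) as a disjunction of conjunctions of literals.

~x1 | x3 | (~x4 & ~x2) | x4

(x1 & ~x3) -> ((~x4 -> x2) -> x4)
≡ ~(x1 & ~x3) | ((~x4 -> x2) -> x4)
≡ ~(x1 & ~x3) | ~(~x4 -> x2) | x4
≡ ~(x1 & ~x3) | ~(~~x4 | x2) | x4
≡ ~x1 | ~~x3 | ~(~~x4 | x2) | x4
≡ ~x1 | x3 | ~(~~x4 | x2) | x4
≡ ~x1 | x3 | (~~~x4 & ~x2) | x4
≡ ~x1 | x3 | (~x4 & ~x2) | x4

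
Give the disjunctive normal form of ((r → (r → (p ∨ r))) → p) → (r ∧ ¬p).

((r → (r → (p ∨ r))) → p) → (r ∧ ¬p)
= ¬((r → (r → (p ∨ r))) → p) ∨ (r ∧ ¬p)   [eliminate →]
= ¬(¬(r → (r → (p ∨ r))) ∨ p) ∨ (r ∧ ¬p)   [eliminate →]
= ¬(¬(¬r ∨ (r → (p ∨ r))) ∨ p) ∨ (r ∧ ¬p)   [eliminate →]
= ¬(¬(¬r ∨ ¬r ∨ p ∨ r) ∨ p) ∨ (r ∧ ¬p)   [eliminate →]
= (¬¬(¬r ∨ ¬r ∨ p ∨ r) ∧ ¬p) ∨ (r ∧ ¬p)   [De Morgan]
= ((¬r ∨ ¬r ∨ p ∨ r) ∧ ¬p) ∨ (r ∧ ¬p)   [double negation]
= (¬r ∧ ¬p) ∨ (¬r ∧ ¬p) ∨ (p ∧ ¬p) ∨ (r ∧ ¬p) ∨ (r ∧ ¬p)   [distribute ∧ over ∨]
= (¬r ∧ ¬p) ∨ (r ∧ ¬p)   [simplify]

(¬r ∧ ¬p) ∨ (r ∧ ¬p)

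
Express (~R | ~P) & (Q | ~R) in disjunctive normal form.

~R | (~P & Q)

(~R | ~P) & (Q | ~R)
⇔ (~R & Q) | (~R & ~R) | (~P & Q) | (~P & ~R)   — distribute & over |
⇔ ~R | (~P & Q)   — simplify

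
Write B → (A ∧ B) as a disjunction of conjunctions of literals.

¬B ∨ (A ∧ B)

B → (A ∧ B)
≡ ¬B ∨ (A ∧ B)   [eliminate →]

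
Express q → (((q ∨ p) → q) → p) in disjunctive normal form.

q → (((q ∨ p) → q) → p)
⇔ ¬q ∨ (((q ∨ p) → q) → p)   — eliminate →
⇔ ¬q ∨ ¬((q ∨ p) → q) ∨ p   — eliminate →
⇔ ¬q ∨ ¬(¬(q ∨ p) ∨ q) ∨ p   — eliminate →
⇔ ¬q ∨ (¬¬(q ∨ p) ∧ ¬q) ∨ p   — De Morgan
⇔ ¬q ∨ ((q ∨ p) ∧ ¬q) ∨ p   — double negation
⇔ ¬q ∨ (q ∧ ¬q) ∨ (p ∧ ¬q) ∨ p   — distribute ∧ over ∨
⇔ ¬q ∨ p   — simplify

¬q ∨ p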